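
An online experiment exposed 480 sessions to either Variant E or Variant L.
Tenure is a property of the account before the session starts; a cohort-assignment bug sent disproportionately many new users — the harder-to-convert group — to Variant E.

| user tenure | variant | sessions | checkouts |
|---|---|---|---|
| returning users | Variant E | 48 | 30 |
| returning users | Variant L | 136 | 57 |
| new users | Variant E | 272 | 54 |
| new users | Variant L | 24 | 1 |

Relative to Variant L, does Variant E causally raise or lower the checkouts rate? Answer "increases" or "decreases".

increases

Here user tenure is a common cause — it drives both which variant a case falls under and the outcome. The crude comparison mixes populations; the stratum-specific rates are the causally relevant ones.
Within each level — returning users: 62.5% vs 41.9%; new users: 19.9% vs 4.2% — Variant E is higher every time.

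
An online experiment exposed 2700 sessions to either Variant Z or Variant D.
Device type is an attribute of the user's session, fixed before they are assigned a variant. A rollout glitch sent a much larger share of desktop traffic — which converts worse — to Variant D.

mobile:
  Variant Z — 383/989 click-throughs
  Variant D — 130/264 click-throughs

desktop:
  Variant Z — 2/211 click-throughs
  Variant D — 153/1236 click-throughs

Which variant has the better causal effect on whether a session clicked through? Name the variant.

Device type is set before the variant has any effect — it is not caused by the variant — and it independently drives the outcome. That makes it a confounder, so the causal comparison is within device type levels.
Within each level — mobile: 38.7% vs 49.2%; desktop: 0.9% vs 12.4% — Variant D is higher every time.

Variant D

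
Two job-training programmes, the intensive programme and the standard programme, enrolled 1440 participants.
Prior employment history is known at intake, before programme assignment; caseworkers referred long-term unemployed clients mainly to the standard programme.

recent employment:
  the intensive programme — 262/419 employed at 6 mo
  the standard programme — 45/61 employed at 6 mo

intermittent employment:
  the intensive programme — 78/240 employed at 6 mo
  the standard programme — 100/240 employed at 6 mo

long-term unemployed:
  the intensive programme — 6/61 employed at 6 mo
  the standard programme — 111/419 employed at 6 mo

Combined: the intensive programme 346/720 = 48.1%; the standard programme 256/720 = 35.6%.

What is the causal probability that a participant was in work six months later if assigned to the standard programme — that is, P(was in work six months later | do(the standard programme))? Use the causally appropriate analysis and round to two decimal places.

Prior employment history is set before the programme has any effect — it is not caused by the programme — and it independently drives the outcome. That makes it a confounder, so the causal comparison is within prior employment history levels.
Standardising the standard programme to the population prior employment history mix: 0.333·45/61 + 0.333·100/240 + 0.333·111/419 = 0.473.

0.47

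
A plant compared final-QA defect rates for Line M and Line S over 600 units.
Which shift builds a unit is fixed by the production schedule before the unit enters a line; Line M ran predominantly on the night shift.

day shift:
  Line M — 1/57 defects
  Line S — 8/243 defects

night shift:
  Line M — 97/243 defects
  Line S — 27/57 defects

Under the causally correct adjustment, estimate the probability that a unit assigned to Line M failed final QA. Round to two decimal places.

0.21

Within every shift level Line M has the lower rate, yet pooled Line S does — Simpson's reversal.
Shift satisfies the back-door criterion: it is not a descendant of the line, and it blocks the spurious path from line to outcome. Adjusting for it (i.e., using the within-shift rates) gives the causal effect.
Standardising Line M to the population shift mix: 0.500·1/57 + 0.500·97/243 = 0.208.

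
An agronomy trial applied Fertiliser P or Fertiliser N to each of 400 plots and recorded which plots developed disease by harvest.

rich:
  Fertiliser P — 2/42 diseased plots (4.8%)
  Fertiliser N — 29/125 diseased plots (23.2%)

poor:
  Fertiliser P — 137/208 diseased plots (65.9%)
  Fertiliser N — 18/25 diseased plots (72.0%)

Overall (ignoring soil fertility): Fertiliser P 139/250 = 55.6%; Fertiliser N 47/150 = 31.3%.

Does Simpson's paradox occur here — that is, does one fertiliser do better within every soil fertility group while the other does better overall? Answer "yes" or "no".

Within each soil fertility level (rich 4.8% vs 23.2%; poor 65.9% vs 72.0%), Fertiliser P has the lower rate every time. Pooled: 55.6% vs 31.3% — Fertiliser N has the lower rate overall. The two comparisons disagree.

yes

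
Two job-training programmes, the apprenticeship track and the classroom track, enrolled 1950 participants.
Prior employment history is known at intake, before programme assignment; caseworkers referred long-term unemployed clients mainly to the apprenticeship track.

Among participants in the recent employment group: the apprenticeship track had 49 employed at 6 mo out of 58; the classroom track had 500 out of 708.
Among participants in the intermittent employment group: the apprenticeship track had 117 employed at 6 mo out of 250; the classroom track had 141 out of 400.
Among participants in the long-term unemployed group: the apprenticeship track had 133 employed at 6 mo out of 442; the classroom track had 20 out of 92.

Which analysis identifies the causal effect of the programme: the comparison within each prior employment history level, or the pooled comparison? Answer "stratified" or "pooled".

the apprenticeship track is higher inside every prior employment history stratum but the classroom track is higher in aggregate. Whether to stratify depends on how prior employment history relates to the programme.
Here prior employment history is a common cause — it drives both which programme a case falls under and the outcome. The crude comparison mixes populations; the stratum-specific rates are the causally relevant ones.
Within each level — recent employment: 84.5% vs 70.6%; intermittent employment: 46.8% vs 35.2%; long-term unemployed: 30.1% vs 21.7% — the apprenticeship track is higher every time.

stratified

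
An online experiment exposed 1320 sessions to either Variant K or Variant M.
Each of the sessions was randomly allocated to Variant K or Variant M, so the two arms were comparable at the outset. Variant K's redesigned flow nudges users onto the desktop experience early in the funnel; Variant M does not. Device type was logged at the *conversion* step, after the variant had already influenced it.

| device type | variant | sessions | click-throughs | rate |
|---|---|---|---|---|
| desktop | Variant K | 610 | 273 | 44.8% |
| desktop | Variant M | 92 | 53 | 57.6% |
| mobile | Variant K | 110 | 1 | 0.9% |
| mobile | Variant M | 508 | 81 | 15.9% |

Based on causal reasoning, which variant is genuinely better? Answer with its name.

The stratified and pooled comparisons disagree (Variant M wins within each device type; Variant K wins overall), so the answer turns on the causal role of device type.
Device type here is a post-treatment variable shaped by the variant; conditioning on it would introduce bias rather than remove it. The overall comparison is the causal one.
Pooled: Variant K 38.1% vs Variant M 22.3%; Variant K is higher overall.

Variant K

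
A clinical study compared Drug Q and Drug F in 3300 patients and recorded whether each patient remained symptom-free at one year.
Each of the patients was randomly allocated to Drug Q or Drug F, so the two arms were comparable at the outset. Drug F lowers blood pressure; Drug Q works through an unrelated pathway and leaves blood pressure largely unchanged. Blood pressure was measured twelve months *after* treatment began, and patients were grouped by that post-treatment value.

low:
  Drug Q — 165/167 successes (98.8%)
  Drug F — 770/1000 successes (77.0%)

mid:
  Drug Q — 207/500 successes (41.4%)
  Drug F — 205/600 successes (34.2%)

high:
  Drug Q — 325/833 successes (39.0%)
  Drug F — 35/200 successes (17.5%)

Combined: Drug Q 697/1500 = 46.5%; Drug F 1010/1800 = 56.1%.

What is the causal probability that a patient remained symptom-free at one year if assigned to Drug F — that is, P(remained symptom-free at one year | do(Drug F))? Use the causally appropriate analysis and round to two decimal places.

0.56

Drug Q is higher inside every blood pressure stratum but Drug F is higher in aggregate. Whether to stratify depends on how blood pressure relates to the drug.
Blood pressure lies on the pathway drug → blood pressure → outcome, so adjusting for it blocks the indirect effect. For the total causal effect of drug, use the unadjusted pooled rates.
So P(outcome | do(Drug F)) is just the pooled rate for Drug F: 1010/1800 = 0.561.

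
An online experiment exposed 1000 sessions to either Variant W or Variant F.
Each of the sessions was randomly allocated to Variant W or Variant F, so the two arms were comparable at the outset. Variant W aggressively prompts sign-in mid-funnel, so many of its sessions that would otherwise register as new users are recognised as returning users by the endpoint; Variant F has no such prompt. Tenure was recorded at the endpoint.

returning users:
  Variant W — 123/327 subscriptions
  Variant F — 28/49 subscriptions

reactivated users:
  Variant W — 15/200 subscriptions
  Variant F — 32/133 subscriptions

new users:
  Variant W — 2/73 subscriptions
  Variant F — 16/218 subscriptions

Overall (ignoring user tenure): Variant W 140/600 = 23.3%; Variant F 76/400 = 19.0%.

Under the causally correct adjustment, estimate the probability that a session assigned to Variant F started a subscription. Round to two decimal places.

Within every user tenure level Variant F has the higher rate, yet pooled Variant W does — Simpson's reversal.
User tenure lies on the pathway variant → user tenure → outcome, so adjusting for it blocks the indirect effect. For the total causal effect of variant, use the unadjusted pooled rates.
So P(outcome | do(Variant F)) is just the pooled rate for Variant F: 76/400 = 0.190.

0.19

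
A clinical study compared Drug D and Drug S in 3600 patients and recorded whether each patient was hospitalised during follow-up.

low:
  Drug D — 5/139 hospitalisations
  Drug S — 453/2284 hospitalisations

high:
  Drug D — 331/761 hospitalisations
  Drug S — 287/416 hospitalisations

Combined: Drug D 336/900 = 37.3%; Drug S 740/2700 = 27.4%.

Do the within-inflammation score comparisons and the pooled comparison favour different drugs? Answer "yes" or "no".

yes

Within each inflammation score level (low 3.6% vs 19.8%; high 43.5% vs 69.0%), Drug D has the lower rate every time. Pooled: 37.3% vs 27.4% — Drug S has the lower rate overall. The two comparisons disagree.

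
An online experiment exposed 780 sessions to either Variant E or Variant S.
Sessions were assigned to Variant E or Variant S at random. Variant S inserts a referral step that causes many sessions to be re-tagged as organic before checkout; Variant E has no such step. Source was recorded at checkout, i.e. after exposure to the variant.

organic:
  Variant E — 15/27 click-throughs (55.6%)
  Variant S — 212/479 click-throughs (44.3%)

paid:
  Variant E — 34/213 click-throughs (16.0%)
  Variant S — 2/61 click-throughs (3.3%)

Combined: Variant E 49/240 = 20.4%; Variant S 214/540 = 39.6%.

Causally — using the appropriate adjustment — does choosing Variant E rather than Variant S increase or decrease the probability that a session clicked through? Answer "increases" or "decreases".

Traffic source lies on the pathway variant → traffic source → outcome, so adjusting for it blocks the indirect effect. For the total causal effect of variant, use the unadjusted pooled rates.
Pooled: Variant E 20.4% vs Variant S 39.6%; Variant S is higher overall.

decreases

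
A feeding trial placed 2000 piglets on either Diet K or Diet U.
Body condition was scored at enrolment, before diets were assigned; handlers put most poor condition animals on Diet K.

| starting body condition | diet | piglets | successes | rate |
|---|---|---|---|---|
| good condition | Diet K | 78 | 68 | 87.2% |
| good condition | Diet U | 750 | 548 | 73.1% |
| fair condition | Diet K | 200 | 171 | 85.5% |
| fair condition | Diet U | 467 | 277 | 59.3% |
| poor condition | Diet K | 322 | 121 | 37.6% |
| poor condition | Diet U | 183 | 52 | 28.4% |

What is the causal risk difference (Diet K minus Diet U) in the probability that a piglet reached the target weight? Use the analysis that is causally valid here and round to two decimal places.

+0.17

Since starting body condition is a pre-existing factor (not a product of the diet) and it affects the outcome on its own, it is a confounder. The stratified rates, not the pooled rate, identify the causal effect.
Adjusting over the population distribution of starting body condition: 0.414·(0.872−0.731) + 0.334·(0.855−0.593) + 0.253·(0.376−0.284) = +0.169.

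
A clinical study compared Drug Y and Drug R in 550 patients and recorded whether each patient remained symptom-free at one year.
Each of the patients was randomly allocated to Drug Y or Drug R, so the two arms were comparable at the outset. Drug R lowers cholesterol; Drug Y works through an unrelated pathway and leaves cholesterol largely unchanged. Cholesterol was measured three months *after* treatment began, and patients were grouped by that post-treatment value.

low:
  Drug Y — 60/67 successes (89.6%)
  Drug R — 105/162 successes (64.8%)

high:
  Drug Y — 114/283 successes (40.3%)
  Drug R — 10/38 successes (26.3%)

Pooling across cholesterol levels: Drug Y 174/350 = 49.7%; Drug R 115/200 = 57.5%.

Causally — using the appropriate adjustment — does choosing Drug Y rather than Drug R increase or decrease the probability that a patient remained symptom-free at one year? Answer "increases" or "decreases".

decreases

Within every cholesterol level Drug Y has the higher rate, yet pooled Drug R does — Simpson's reversal.
Because the drug influences cholesterol, cholesterol is a post-treatment mediator, not a confounder. Stratifying on it would bias the estimate; the causal effect is the crude pooled difference.
Pooled: Drug Y 49.7% vs Drug R 57.5%; Drug R is higher overall.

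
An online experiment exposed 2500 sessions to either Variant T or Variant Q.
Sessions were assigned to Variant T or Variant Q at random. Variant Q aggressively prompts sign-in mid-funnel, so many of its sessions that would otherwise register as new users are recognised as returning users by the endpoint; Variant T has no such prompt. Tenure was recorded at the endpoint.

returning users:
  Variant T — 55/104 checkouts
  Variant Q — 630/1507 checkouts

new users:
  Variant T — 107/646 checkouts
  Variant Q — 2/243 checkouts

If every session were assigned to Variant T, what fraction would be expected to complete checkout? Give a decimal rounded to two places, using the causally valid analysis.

Variant T is higher inside every user tenure stratum but Variant Q is higher in aggregate. Whether to stratify depends on how user tenure relates to the variant.
User tenure is recorded after the variant and is itself shifted by it — it sits on the causal path from variant to outcome. Conditioning on a mediator would strip out part of the effect we want; the pooled comparison gives the total causal effect.
So P(outcome | do(Variant T)) is just the pooled rate for Variant T: 162/750 = 0.216.

0.22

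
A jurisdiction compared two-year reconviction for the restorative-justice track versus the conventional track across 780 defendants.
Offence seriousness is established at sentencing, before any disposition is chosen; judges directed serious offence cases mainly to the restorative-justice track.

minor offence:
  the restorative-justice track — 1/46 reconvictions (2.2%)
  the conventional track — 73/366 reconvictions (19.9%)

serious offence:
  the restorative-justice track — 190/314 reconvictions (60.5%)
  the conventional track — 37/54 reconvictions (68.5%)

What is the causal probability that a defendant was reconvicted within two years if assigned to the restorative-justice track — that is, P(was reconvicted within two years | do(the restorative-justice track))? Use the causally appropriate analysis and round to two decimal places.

Nothing the disposition does changes offence seriousness; the imbalance is an allocation artefact. With offence seriousness also predicting the outcome, the pooled figure is confounded, and the within-stratum comparison is the causal one.
Standardising the restorative-justice track to the population offence seriousness mix: 0.528·1/46 + 0.472·190/314 = 0.297.

0.30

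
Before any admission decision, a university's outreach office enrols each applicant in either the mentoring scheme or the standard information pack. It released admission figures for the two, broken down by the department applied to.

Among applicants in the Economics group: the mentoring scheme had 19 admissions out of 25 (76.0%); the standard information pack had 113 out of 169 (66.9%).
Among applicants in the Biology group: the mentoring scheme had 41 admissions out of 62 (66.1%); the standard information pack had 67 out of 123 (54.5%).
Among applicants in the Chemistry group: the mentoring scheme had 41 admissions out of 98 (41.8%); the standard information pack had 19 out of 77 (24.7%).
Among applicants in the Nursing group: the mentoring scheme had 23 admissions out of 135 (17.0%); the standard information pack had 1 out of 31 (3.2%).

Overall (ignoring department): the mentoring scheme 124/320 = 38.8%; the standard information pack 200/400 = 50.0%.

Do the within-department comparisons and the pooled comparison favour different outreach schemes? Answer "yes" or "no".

Within each department level (Economics 76.0% vs 66.9%; Biology 66.1% vs 54.5%; Chemistry 41.8% vs 24.7%; Nursing 17.0% vs 3.2%), the mentoring scheme has the higher rate every time. Pooled: 38.8% vs 50.0% — the standard information pack has the higher rate overall. The two comparisons disagree.

yes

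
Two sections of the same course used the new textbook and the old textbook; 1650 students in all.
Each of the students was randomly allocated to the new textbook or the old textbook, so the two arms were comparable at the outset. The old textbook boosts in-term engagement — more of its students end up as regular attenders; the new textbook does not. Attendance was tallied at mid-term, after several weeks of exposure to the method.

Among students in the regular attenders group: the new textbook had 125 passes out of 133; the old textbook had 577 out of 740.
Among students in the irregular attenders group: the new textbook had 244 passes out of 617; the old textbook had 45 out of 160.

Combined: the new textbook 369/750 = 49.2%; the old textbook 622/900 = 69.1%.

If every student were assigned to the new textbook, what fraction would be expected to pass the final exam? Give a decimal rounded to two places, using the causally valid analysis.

Mid-term attendance lies on the pathway teaching method → mid-term attendance → outcome, so adjusting for it blocks the indirect effect. For the total causal effect of teaching method, use the unadjusted pooled rates.
So P(outcome | do(the new textbook)) is just the pooled rate for the new textbook: 369/750 = 0.492.

0.49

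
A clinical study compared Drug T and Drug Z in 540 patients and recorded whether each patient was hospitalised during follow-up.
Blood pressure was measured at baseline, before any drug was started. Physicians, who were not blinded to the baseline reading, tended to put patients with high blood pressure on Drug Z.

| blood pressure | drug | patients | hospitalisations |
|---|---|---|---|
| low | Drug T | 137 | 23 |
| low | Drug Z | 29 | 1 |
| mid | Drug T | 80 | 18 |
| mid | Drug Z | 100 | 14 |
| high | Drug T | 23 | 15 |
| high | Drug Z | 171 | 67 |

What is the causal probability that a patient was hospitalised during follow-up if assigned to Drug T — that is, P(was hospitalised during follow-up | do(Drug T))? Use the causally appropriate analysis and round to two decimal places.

The stratified and pooled comparisons disagree (Drug Z wins within each blood pressure; Drug T wins overall), so the answer turns on the causal role of blood pressure.
Here blood pressure is a common cause — it drives both which drug a case falls under and the outcome. The crude comparison mixes populations; the stratum-specific rates are the causally relevant ones.
Standardising Drug T to the population blood pressure mix: 0.307·23/137 + 0.333·18/80 + 0.359·15/23 = 0.361.

0.36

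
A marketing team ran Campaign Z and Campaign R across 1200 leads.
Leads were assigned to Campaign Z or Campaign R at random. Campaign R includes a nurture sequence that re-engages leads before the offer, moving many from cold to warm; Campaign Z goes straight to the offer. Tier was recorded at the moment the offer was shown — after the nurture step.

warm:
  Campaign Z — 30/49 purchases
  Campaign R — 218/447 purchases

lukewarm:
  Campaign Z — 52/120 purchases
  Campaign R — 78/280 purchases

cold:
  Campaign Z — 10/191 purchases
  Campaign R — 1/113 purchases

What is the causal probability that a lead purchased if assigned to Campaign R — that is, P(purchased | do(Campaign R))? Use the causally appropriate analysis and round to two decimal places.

0.35

Campaign Z is higher inside every engagement tier stratum but Campaign R is higher in aggregate. Whether to stratify depends on how engagement tier relates to the campaign.
Engagement tier is downstream of the campaign. One should not condition on a consequence of treatment, so the overall rates are the right comparison.
So P(outcome | do(Campaign R)) is just the pooled rate for Campaign R: 297/840 = 0.354.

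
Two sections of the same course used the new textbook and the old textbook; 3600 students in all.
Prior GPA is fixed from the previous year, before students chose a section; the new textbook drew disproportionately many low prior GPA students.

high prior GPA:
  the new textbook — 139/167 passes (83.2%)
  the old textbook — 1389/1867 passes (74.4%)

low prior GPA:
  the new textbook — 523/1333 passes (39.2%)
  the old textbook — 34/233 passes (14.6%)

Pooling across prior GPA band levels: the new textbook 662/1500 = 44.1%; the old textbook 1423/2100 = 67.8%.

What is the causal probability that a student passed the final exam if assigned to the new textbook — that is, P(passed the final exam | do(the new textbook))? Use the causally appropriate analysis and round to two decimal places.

0.64

Here prior GPA band is a common cause — it drives both which teaching method a case falls under and the outcome. The crude comparison mixes populations; the stratum-specific rates are the causally relevant ones.
Standardising the new textbook to the population prior GPA band mix: 0.565·139/167 + 0.435·523/1333 = 0.641.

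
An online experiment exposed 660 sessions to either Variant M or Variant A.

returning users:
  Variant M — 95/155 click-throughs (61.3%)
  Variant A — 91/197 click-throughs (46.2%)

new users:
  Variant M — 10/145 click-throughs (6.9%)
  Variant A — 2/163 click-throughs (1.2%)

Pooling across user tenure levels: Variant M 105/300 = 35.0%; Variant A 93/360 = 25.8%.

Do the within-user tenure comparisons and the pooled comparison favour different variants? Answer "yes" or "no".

Within each user tenure level (returning users 61.3% vs 46.2%; new users 6.9% vs 1.2%), Variant M has the higher rate every time. Pooled: 35.0% vs 25.8% — Variant M has the higher rate overall. They agree.

no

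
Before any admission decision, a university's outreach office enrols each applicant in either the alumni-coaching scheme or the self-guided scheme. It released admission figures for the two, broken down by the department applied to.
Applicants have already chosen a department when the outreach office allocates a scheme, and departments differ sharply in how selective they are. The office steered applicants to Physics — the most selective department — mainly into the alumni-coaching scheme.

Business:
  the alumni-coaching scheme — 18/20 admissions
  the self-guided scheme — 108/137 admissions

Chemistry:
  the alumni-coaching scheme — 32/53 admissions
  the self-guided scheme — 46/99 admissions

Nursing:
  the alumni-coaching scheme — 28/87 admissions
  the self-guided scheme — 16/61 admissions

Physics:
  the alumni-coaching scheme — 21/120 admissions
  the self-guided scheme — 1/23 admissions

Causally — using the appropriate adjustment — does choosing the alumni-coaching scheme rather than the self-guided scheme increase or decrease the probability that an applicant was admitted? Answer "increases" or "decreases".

The stratified and pooled comparisons disagree (the alumni-coaching scheme wins within each department; the self-guided scheme wins overall), so the answer turns on the causal role of department.
The imbalance in department arose from how applicants were allocated, not from anything the outreach scheme did; and department independently affects the outcome. The pooled gap is confounded — condition on department.
Within each level — Business: 90.0% vs 78.8%; Chemistry: 60.4% vs 46.5%; Nursing: 32.2% vs 26.2%; Physics: 17.5% vs 4.3% — the alumni-coaching scheme is higher every time.

increases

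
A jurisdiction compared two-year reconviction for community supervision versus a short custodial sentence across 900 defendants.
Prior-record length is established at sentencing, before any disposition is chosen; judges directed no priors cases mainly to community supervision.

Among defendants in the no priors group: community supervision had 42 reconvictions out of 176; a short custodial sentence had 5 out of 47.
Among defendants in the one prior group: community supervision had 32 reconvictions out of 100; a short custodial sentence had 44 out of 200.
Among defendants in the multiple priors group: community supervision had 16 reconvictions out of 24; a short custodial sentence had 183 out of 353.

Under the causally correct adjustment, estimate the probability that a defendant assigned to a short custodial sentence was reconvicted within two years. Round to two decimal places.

Since prior-record length is a pre-existing factor (not a product of the disposition) and it affects the outcome on its own, it is a confounder. The stratified rates, not the pooled rate, identify the causal effect.
Standardising a short custodial sentence to the population prior-record length mix: 0.248·5/47 + 0.333·44/200 + 0.419·183/353 = 0.317.

0.32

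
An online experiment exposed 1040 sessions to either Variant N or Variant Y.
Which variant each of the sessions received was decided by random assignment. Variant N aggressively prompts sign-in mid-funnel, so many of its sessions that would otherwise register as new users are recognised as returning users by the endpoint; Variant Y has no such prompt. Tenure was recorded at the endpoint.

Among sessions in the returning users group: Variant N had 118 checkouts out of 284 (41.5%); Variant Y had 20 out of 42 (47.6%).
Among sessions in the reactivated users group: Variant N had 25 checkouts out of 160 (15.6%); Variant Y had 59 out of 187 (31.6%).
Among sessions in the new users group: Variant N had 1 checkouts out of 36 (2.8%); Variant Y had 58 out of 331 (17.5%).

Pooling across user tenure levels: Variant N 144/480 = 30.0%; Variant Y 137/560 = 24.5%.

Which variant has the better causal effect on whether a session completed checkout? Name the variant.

Variant N

Variant Y is higher inside every user tenure stratum but Variant N is higher in aggregate. Whether to stratify depends on how user tenure relates to the variant.
Stratifying would compare variants among sessions the variants themselves sorted into user tenure groups — a form of selection on an intermediate. The unconditioned pooled rates give the total causal effect.
Pooled: Variant N 30.0% vs Variant Y 24.5%; Variant N is higher overall.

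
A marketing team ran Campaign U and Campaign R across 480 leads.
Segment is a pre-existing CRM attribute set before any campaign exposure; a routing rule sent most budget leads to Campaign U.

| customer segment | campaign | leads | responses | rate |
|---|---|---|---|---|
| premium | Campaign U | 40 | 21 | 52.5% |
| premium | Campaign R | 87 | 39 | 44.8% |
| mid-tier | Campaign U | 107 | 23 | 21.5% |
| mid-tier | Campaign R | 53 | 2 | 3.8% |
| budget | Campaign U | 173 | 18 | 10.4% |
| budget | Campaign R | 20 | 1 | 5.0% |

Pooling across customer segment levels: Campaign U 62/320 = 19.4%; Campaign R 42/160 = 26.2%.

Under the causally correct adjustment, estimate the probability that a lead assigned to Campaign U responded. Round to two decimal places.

Customer segment satisfies the back-door criterion: it is not a descendant of the campaign, and it blocks the spurious path from campaign to outcome. Adjusting for it (i.e., using the within-customer segment rates) gives the causal effect.
Standardising Campaign U to the population customer segment mix: 0.265·21/40 + 0.333·23/107 + 0.402·18/173 = 0.252.

0.25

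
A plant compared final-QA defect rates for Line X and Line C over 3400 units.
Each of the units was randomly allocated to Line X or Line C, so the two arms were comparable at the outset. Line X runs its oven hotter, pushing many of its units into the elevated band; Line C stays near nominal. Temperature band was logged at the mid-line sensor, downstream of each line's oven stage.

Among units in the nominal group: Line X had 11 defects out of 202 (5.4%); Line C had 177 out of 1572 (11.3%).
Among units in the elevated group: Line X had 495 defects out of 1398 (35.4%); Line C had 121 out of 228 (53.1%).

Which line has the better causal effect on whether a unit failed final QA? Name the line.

Within every in-process temperature band level Line X has the lower rate, yet pooled Line C does — Simpson's reversal.
In-process temperature band lies on the pathway line → in-process temperature band → outcome, so adjusting for it blocks the indirect effect. For the total causal effect of line, use the unadjusted pooled rates.
Pooled: Line X 31.6% vs Line C 16.6%; Line C is lower overall.

Line C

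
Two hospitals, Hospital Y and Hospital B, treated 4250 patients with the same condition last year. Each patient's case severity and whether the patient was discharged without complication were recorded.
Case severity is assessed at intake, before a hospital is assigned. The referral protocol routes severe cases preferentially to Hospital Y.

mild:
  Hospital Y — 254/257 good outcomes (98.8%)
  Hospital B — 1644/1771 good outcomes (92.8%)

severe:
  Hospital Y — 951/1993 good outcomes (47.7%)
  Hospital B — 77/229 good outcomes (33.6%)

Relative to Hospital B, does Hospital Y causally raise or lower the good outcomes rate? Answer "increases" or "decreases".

Hospital Y is higher inside every case severity stratum but Hospital B is higher in aggregate. Whether to stratify depends on how case severity relates to the hospital.
Case severity is set before the hospital has any effect — it is not caused by the hospital — and it independently drives the outcome. That makes it a confounder, so the causal comparison is within case severity levels.
Within each level — mild: 98.8% vs 92.8%; severe: 47.7% vs 33.6% — Hospital Y is higher every time.

increases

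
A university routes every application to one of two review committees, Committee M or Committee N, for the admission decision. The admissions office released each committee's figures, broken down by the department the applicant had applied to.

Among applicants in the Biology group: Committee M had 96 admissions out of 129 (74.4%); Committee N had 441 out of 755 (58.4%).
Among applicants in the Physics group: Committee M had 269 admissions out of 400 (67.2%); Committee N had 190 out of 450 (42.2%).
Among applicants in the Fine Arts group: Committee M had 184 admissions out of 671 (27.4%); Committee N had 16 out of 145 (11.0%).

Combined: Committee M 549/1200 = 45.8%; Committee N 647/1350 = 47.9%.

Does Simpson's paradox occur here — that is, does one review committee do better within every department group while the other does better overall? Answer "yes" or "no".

Within each department level (Biology 74.4% vs 58.4%; Physics 67.2% vs 42.2%; Fine Arts 27.4% vs 11.0%), Committee M has the higher rate every time. Pooled: 45.8% vs 47.9% — Committee N has the higher rate overall. The two comparisons disagree.

yes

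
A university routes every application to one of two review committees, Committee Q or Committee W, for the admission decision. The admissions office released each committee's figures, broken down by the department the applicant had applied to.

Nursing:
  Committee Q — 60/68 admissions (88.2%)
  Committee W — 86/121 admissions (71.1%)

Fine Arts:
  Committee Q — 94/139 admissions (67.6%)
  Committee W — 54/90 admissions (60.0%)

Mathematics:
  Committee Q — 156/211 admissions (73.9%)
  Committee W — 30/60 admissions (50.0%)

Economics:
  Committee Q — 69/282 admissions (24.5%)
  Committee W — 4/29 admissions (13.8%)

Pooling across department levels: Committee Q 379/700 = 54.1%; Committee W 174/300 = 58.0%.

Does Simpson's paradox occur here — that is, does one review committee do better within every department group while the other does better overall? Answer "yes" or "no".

yes

Within each department level (Nursing 88.2% vs 71.1%; Fine Arts 67.6% vs 60.0%; Mathematics 73.9% vs 50.0%; Economics 24.5% vs 13.8%), Committee Q has the higher rate every time. Pooled: 54.1% vs 58.0% — Committee W has the higher rate overall. The two comparisons disagree.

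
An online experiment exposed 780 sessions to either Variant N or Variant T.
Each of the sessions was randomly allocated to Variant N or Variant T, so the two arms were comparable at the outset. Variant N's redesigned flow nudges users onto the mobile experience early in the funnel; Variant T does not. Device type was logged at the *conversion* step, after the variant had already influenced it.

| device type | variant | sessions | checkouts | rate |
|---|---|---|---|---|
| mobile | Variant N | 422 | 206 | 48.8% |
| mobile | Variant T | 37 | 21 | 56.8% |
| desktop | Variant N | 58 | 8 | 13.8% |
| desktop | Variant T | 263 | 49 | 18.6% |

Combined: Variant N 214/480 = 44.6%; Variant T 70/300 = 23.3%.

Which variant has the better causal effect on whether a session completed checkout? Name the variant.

Variant N

Device type is downstream of the variant. One should not condition on a consequence of treatment, so the overall rates are the right comparison.
Pooled: Variant N 44.6% vs Variant T 23.3%; Variant N is higher overall.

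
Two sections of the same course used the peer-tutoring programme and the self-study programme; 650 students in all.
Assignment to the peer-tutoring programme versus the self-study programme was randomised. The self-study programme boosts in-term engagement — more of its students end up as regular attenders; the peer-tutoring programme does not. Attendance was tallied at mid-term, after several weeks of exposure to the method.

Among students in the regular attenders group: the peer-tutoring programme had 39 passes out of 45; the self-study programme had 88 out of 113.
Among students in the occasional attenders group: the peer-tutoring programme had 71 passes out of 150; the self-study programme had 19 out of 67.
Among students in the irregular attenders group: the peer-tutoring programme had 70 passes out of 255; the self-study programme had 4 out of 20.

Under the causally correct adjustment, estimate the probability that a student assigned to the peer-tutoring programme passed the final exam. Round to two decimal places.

0.40

Stratifying would compare teaching methods among students the teaching methods themselves sorted into mid-term attendance groups — a form of selection on an intermediate. The unconditioned pooled rates give the total causal effect.
So P(outcome | do(the peer-tutoring programme)) is just the pooled rate for the peer-tutoring programme: 180/450 = 0.400.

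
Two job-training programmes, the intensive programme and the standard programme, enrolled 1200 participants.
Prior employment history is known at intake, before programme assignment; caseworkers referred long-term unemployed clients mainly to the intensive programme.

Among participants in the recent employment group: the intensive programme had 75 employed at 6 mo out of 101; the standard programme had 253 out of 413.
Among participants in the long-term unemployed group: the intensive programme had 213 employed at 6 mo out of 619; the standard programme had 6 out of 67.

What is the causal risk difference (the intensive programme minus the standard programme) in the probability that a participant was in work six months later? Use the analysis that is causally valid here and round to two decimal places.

The prior employment history-specific comparison favours the intensive programme throughout, but the pooled figures favour the standard programme. The question is whether to condition on prior employment history.
Since prior employment history is a pre-existing factor (not a product of the programme) and it affects the outcome on its own, it is a confounder. The stratified rates, not the pooled rate, identify the causal effect.
Adjusting over the population distribution of prior employment history: 0.428·(0.743−0.613) + 0.572·(0.344−0.090) = +0.201.

+0.20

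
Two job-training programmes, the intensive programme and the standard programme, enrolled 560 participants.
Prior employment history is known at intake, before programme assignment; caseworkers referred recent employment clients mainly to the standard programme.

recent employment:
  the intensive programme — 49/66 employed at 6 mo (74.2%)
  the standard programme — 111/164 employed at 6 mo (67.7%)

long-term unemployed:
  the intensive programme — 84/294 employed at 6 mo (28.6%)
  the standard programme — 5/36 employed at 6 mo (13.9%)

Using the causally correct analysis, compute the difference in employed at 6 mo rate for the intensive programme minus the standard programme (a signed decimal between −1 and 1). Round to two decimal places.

the intensive programme is higher inside every prior employment history stratum but the standard programme is higher in aggregate. Whether to stratify depends on how prior employment history relates to the programme.
Nothing the programme does changes prior employment history; the imbalance is an allocation artefact. With prior employment history also predicting the outcome, the pooled figure is confounded, and the within-stratum comparison is the causal one.
Adjusting over the population distribution of prior employment history: 0.411·(0.742−0.677) + 0.589·(0.286−0.139) = +0.113.

+0.11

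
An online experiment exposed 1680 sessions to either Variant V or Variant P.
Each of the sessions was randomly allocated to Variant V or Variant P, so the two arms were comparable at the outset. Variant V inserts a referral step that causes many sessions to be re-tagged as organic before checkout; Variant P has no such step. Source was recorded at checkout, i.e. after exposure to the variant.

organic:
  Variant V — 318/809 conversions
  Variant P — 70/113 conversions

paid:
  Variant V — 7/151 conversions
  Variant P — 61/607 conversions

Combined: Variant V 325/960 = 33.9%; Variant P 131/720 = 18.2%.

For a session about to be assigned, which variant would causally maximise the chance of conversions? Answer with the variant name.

The distribution of traffic source is itself part of what the variant does — it is an intermediate outcome. Holding it fixed would remove that part of the effect; the total effect is the pooled difference.
Pooled: Variant V 33.9% vs Variant P 18.2%; Variant V is higher overall.

Variant V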